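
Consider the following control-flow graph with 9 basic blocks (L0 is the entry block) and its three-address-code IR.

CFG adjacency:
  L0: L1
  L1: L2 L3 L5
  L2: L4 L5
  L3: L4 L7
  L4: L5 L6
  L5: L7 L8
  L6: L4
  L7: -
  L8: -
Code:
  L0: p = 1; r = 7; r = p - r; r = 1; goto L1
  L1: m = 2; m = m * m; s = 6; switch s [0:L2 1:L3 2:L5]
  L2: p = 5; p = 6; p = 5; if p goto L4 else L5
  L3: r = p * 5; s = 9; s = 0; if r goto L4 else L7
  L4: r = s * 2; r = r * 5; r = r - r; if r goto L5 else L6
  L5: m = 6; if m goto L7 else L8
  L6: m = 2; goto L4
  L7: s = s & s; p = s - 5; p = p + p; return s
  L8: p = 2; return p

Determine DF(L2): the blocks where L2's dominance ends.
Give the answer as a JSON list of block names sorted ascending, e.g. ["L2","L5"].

Answer: ["L4", "L5"]

Derivation:
idom tree: L1←L0 L2←L1 L3←L1 L4←L1 L5←L1 L6←L4 L7←L1 L8←L5
Join-block Dom:
  L4: preds {L2,L3,L6}: {L0,L1,L2} ∩ {L0,L1,L3} ∩ {L0,L1,L4,L6} = {L0,L1}; idom=L1
  L5: preds {L1,L2,L4}: {L0,L1} ∩ {L0,L1,L2} ∩ {L0,L1,L4} = {L0,L1}; idom=L1
  L7: preds {L3,L5}: {L0,L1,L3} ∩ {L0,L1,L5} = {L0,L1}; idom=L1

DF walk-up:
  join L4 pred L2: L2 stop@L1
  join L4 pred L3: L3 stop@L1
  join L4 pred L6: L6→L4 stop@L1
  join L5 pred L1: · stop@L1
  join L5 pred L2: L2 stop@L1
  join L5 pred L4: L4 stop@L1
  join L7 pred L3: L3 stop@L1
  join L7 pred L5: L5 stop@L1
  L0: DF=∅
  L1: DF=∅
  L2: DF={L4,L5}
  L3: DF={L4,L7}
  L4: DF={L4,L5}
  L5: DF={L7}
  L6: DF={L4}
  L7: DF=∅
  L8: DF=∅

DF(L2) = ["L4", "L5"]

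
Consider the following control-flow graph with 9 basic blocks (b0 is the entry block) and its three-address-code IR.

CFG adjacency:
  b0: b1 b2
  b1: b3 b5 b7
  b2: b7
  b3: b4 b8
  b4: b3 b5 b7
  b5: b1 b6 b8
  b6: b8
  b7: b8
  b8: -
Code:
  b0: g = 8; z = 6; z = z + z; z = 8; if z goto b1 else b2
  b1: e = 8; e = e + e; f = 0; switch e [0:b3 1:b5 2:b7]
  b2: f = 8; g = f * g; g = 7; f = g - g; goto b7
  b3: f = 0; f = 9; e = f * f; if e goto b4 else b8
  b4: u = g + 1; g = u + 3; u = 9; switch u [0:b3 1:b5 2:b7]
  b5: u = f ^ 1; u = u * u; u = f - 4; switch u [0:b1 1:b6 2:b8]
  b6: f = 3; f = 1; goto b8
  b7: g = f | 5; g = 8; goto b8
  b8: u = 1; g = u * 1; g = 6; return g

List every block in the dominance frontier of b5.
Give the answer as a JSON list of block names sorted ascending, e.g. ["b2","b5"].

Answer: ["b1", "b8"]

Working:
idom tree: b1←b0 b2←b0 b3←b1 b4←b3 b5←b1 b6←b5 b7←b0 b8←b0
Dom∩ at merges:
  b1: preds {b0,b5}: {b0} ∩ {b0,b1,b5} = {b0}; idom=b0
  b3: preds {b1,b4}: {b0,b1} ∩ {b0,b1,b3,b4} = {b0,b1}; idom=b1
  b5: preds {b1,b4}: {b0,b1} ∩ {b0,b1,b3,b4} = {b0,b1}; idom=b1
  b7: preds {b1,b2,b4}: {b0,b1} ∩ {b0,b2} ∩ {b0,b1,b3,b4} = {b0}; idom=b0
  b8: preds {b3,b5,b6,b7}: {b0,b1,b3} ∩ {b0,b1,b5} ∩ {b0,b1,b5,b6} ∩ {b0,b7} = {b0}; idom=b0

DF walk-up:
  b1←b0: walk · to b0
  b1←b5: walk b5→b1 to b0
  b3←b1: walk · to b1
  b3←b4: walk b4→b3 to b1
  b5←b1: walk · to b1
  b5←b4: walk b4→b3 to b1
  b7←b1: walk b1 to b0
  b7←b2: walk b2 to b0
  b7←b4: walk b4→b3→b1 to b0
  b8←b3: walk b3→b1 to b0
  b8←b5: walk b5→b1 to b0
  b8←b6: walk b6→b5→b1 to b0
  b8←b7: walk b7 to b0
  b0: DF=∅
  b1: DF={b1,b7,b8}
  b2: DF={b7}
  b3: DF={b3,b5,b7,b8}
  b4: DF={b3,b5,b7}
  b5: DF={b1,b8}
  b6: DF={b8}
  b7: DF={b8}
  b8: DF=∅

DF(b5) = ["b1", "b8"]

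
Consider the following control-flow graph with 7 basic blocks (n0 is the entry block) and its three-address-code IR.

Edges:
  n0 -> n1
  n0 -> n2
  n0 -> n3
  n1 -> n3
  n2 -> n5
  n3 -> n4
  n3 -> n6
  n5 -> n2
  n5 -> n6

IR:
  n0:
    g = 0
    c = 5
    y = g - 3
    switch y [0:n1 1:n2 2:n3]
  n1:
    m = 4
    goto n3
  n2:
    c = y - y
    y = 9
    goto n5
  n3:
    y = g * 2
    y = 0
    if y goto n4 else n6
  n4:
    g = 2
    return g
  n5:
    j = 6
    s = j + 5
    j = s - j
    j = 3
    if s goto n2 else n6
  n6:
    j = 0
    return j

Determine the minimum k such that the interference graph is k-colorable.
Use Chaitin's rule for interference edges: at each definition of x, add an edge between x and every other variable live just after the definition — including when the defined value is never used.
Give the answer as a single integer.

Block summaries:
  n0 def {c,g,y} use ∅
  n1 def {m} use ∅
  n2 def {c,y} use {y}
  n3 def {y} use {g}
  n4 def {g} use ∅
  n5 def {j,s} use ∅
  n6 def {j} use ∅

Live sets:
  n0: in=∅ out={g,y}
  n1: in={g} out={g}
  n2: in={y} out={y}
  n3: in={g} out=∅
  n4: in=∅ out=∅
  n5: in={y} out={y}
  n6: in=∅ out=∅

Interfere edges:
  c↔{g}
  g↔{c,m,y}
  j↔{s,y}
  m↔{g}
  s↔{j,y}
  y↔{g,j,s}

Colouring:
  clique {j,s,y} ⇒ need ≥ 3
  3-colouring: c0={g,j}  c1={c,m,y}  c2={s}
  χ = 3

Answer: 3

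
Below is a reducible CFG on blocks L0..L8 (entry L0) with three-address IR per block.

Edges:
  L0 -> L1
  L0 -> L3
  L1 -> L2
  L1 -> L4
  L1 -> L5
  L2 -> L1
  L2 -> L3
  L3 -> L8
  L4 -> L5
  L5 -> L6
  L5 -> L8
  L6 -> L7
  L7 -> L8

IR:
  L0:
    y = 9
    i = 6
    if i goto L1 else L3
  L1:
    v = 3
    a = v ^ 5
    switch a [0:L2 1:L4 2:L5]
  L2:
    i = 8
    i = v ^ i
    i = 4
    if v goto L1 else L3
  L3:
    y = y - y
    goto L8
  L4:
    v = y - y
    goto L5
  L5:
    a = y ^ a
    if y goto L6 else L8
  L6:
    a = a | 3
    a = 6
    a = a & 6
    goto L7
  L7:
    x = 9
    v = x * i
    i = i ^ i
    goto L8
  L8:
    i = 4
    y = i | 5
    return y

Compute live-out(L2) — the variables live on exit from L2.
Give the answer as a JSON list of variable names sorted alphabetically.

Per-block:
  L0: def={i,y} ue=∅
  L1: def={a,v} ue=∅
  L2: def={i} ue={v}
  L3: def={y} ue={y}
  L4: def={v} ue={y}
  L5: def={a} ue={a,y}
  L6: def={a} ue={a}
  L7: def={i,v,x} ue={i}
  L8: def={i,y} ue=∅

Liveness:
  L0: in=∅ out={i,y}
  L1: in={i,y} out={a,i,v,y}
  L2: in={v,y} out={i,y}
  L3: in={y} out=∅
  L4: in={a,i,y} out={a,i,y}
  L5: in={a,i,y} out={a,i}
  L6: in={a,i} out={i}
  L7: in={i} out=∅
  L8: in=∅ out=∅

live-out(L2) = ["i", "y"]

Answer: ["i", "y"]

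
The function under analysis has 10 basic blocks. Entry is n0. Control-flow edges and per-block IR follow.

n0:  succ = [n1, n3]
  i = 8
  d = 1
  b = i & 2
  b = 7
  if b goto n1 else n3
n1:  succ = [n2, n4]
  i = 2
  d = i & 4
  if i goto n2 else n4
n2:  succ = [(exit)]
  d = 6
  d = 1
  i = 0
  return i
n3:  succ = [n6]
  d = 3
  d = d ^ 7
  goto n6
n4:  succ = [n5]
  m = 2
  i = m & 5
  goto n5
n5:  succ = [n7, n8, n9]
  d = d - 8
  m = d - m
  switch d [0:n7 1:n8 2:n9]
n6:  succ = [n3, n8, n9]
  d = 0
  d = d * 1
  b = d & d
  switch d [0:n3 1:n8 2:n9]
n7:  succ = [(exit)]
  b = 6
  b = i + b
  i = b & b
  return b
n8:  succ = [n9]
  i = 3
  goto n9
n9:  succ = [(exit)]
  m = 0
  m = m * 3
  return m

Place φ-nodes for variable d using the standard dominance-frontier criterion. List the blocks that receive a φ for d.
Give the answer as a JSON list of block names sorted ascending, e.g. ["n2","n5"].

idom tree: n1←n0 n2←n1 n3←n0 n4←n1 n5←n4 n6←n3 n7←n5 n8←n0 n9←n0
Join-block Dom:
  n3: preds {n0,n6}: {n0} ∩ {n0,n3,n6} = {n0}; idom=n0
  n8: preds {n5,n6}: {n0,n1,n4,n5} ∩ {n0,n3,n6} = {n0}; idom=n0
  n9: preds {n5,n6,n8}: {n0,n1,n4,n5} ∩ {n0,n3,n6} ∩ {n0,n8} = {n0}; idom=n0

DF walk-up:
  n3←n0: walk · to n0
  n3←n6: walk n6→n3 to n0
  n8←n5: walk n5→n4→n1 to n0
  n8←n6: walk n6→n3 to n0
  n9←n5: walk n5→n4→n1 to n0
  n9←n6: walk n6→n3 to n0
  n9←n8: walk n8 to n0
  n0: DF=∅
  n1: DF={n8,n9}
  n2: DF=∅
  n3: DF={n3,n8,n9}
  n4: DF={n8,n9}
  n5: DF={n8,n9}
  n6: DF={n3,n8,n9}
  n7: DF=∅
  n8: DF={n9}
  n9: DF=∅

φ for d: defs {n0,n1,n2,n3,n5,n6}
  DF⁺ = {n3,n8,n9}

Answer: ["n3", "n8", "n9"]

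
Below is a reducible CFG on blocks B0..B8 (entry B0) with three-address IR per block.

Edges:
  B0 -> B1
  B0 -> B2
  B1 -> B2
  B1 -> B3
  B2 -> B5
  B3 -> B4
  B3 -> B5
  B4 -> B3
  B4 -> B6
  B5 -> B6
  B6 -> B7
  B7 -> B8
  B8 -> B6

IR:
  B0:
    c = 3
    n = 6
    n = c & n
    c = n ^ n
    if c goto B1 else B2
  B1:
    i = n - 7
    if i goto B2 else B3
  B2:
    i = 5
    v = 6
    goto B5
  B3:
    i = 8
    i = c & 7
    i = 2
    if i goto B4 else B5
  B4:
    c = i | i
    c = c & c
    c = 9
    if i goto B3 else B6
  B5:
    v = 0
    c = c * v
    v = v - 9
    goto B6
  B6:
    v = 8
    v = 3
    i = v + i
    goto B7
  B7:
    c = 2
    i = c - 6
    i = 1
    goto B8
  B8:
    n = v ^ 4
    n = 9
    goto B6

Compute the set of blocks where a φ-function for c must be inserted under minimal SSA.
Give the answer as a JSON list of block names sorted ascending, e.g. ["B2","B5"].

Answer: ["B3", "B5", "B6"]

Analysis:
idom tree: B1←B0 B2←B0 B3←B1 B4←B3 B5←B0 B6←B0 B7←B6 B8←B7
Join-block Dom:
  B2: preds {B0,B1}: {B0} ∩ {B0,B1} = {B0}; idom=B0
  B3: preds {B1,B4}: {B0,B1} ∩ {B0,B1,B3,B4} = {B0,B1}; idom=B1
  B5: preds {B2,B3}: {B0,B2} ∩ {B0,B1,B3} = {B0}; idom=B0
  B6: preds {B4,B5,B8}: {B0,B1,B3,B4} ∩ {B0,B5} ∩ {B0,B6,B7,B8} = {B0}; idom=B0

DF derivation:
  join B2 pred B0: · stop@B0
  join B2 pred B1: B1 stop@B0
  join B3 pred B1: · stop@B1
  join B3 pred B4: B4→B3 stop@B1
  join B5 pred B2: B2 stop@B0
  join B5 pred B3: B3→B1 stop@B0
  join B6 pred B4: B4→B3→B1 stop@B0
  join B6 pred B5: B5 stop@B0
  join B6 pred B8: B8→B7→B6 stop@B0
  DF(B0)=∅
  DF(B1)={B2,B5,B6}
  DF(B2)={B5}
  DF(B3)={B3,B5,B6}
  DF(B4)={B3,B6}
  DF(B5)={B6}
  DF(B6)={B6}
  DF(B7)={B6}
  DF(B8)={B6}

φ for c: defs {B0,B4,B5,B7}
  DF⁺ = {B3,B5,B6}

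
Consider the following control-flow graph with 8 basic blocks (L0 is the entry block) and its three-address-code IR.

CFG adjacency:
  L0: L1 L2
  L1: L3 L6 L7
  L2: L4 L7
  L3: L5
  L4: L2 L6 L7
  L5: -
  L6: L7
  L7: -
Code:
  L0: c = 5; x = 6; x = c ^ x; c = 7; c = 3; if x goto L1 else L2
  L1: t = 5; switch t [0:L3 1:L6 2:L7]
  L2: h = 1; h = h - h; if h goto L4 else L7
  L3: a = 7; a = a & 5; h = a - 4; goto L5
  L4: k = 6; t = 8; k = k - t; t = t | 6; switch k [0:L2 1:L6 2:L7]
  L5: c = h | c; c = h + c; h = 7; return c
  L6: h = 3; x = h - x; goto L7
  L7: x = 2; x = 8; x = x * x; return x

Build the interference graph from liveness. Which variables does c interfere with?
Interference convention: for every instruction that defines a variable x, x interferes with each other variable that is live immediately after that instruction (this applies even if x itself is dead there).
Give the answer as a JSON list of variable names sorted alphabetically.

Block summaries:
  L0 def {c,x} use ∅
  L1 def {t} use ∅
  L2 def {h} use ∅
  L3 def {a,h} use ∅
  L4 def {k,t} use ∅
  L5 def {c,h} use {c,h}
  L6 def {h,x} use {x}
  L7 def {x} use ∅

Backward fixpoint:
  L0: in=∅ out={c,x}
  L1: in={c,x} out={c,x}
  L2: in={x} out={x}
  L3: in={c} out={c,h}
  L4: in={x} out={x}
  L5: in={c,h} out=∅
  L6: in={x} out=∅
  L7: in=∅ out=∅

Interference:
  a↔{c}
  c↔{a,h,t,x}
  h↔{c,x}
  k↔{t,x}
  t↔{c,k,x}
  x↔{c,h,k,t}

N(c) = ["a", "h", "t", "x"]

Answer: ["a", "h", "t", "x"]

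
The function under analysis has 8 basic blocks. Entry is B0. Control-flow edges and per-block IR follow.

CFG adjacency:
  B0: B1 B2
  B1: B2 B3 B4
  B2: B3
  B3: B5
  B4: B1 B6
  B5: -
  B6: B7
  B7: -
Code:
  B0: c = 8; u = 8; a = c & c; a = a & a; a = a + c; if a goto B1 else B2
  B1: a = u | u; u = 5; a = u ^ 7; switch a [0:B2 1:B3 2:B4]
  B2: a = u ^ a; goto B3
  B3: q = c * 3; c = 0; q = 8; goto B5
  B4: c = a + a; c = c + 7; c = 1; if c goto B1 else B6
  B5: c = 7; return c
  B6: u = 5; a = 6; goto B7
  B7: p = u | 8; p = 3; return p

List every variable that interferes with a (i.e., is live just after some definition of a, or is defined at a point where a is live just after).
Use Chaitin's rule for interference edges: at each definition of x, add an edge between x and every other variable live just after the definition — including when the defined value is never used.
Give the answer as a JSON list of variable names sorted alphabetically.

Answer: ["c", "u"]

Derivation:
Per-block:
  B0: def={a,c,u} ue=∅
  B1: def={a,u} ue={u}
  B2: def={a} ue={a,u}
  B3: def={c,q} ue={c}
  B4: def={c} ue={a}
  B5: def={c} ue=∅
  B6: def={a,u} ue=∅
  B7: def={p} ue={u}

Liveness:
  B0 li=∅ lo={a,c,u}
  B1 li={c,u} lo={a,c,u}
  B2 li={a,c,u} lo={c}
  B3 li={c} lo=∅
  B4 li={a,u} lo={c,u}
  B5 li=∅ lo=∅
  B6 li=∅ lo={u}
  B7 li={u} lo=∅

Conflict graph:
  a↔{c,u}
  c↔{a,u}
  p↔∅
  q↔∅
  u↔{a,c}

N(a) = ["c", "u"]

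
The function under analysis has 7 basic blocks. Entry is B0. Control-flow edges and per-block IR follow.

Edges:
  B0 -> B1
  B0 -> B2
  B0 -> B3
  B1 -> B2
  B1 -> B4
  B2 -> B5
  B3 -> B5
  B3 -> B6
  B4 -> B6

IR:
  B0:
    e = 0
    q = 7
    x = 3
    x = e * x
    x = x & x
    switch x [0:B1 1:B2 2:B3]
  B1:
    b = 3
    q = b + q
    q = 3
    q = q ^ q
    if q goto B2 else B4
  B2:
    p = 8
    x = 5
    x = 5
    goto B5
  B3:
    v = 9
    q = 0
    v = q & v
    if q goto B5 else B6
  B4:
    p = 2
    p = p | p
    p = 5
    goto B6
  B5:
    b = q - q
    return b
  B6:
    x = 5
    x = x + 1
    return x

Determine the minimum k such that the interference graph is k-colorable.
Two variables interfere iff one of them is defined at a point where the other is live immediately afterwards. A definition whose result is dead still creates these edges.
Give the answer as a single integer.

Answer: 3

Working:
def/use:
  B0: def={e,q,x} ue=∅
  B1: def={b,q} ue={q}
  B2: def={p,x} ue=∅
  B3: def={q,v} ue=∅
  B4: def={p} ue=∅
  B5: def={b} ue={q}
  B6: def={x} ue=∅

Live sets:
  B0 li=∅ lo={q}
  B1 li={q} lo={q}
  B2 li={q} lo={q}
  B3 li=∅ lo={q}
  B4 li=∅ lo=∅
  B5 li={q} lo=∅
  B6 li=∅ lo=∅

Interfere edges:
  b↔{q}
  e↔{q,x}
  p↔{q}
  q↔{b,e,p,v,x}
  v↔{q}
  x↔{e,q}

Colouring:
  {e,q,x} pairwise interfere (3-clique) ⇒ χ ≥ 3
  assign b→R1 e→R1 p→R1 q→R0 v→R1 x→R2 — no edge inside a register ⇒ χ ≤ 3
  χ = 3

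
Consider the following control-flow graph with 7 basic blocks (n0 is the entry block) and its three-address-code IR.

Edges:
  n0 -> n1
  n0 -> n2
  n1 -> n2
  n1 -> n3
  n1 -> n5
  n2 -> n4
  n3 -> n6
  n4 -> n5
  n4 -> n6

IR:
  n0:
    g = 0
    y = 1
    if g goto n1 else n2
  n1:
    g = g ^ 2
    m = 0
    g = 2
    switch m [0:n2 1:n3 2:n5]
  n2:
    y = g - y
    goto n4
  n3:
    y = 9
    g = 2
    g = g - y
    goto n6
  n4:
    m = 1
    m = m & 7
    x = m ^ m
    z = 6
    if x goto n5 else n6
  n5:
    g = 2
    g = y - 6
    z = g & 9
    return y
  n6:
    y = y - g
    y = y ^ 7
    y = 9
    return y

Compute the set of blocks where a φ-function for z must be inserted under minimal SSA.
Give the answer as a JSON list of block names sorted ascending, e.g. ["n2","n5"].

idom tree: n1←n0 n2←n0 n3←n1 n4←n2 n5←n0 n6←n0
Join-block Dom:
  n2: preds {n0,n1}: {n0} ∩ {n0,n1} = {n0}; idom=n0
  n5: preds {n1,n4}: {n0,n1} ∩ {n0,n2,n4} = {n0}; idom=n0
  n6: preds {n3,n4}: {n0,n1,n3} ∩ {n0,n2,n4} = {n0}; idom=n0

DF derivation:
  join n2 pred n0: · stop@n0
  join n2 pred n1: n1 stop@n0
  join n5 pred n1: n1 stop@n0
  join n5 pred n4: n4→n2 stop@n0
  join n6 pred n3: n3→n1 stop@n0
  join n6 pred n4: n4→n2 stop@n0
  n0 → ∅
  n1 → {n2,n5,n6}
  n2 → {n5,n6}
  n3 → {n6}
  n4 → {n5,n6}
  n5 → ∅
  n6 → ∅

φ for z: defs {n4,n5}
  DF⁺ = {n5,n6}

Answer: ["n5", "n6"]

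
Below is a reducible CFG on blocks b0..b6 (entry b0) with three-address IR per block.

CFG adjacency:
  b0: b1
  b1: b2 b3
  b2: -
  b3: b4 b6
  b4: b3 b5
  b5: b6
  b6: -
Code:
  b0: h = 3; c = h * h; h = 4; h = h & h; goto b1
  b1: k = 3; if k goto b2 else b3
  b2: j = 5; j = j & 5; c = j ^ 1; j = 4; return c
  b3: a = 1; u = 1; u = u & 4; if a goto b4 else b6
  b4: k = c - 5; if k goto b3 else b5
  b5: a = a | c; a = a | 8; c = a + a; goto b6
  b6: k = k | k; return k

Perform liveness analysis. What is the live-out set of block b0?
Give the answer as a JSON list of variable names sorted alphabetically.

Answer: ["c"]

Derivation:
Block summaries:
  b0: def={c,h} ue=∅
  b1: def={k} ue=∅
  b2: def={c,j} ue=∅
  b3: def={a,u} ue=∅
  b4: def={k} ue={c}
  b5: def={a,c} ue={a,c}
  b6: def={k} ue={k}

Backward fixpoint:
  b0 li=∅ lo={c}
  b1 li={c} lo={c,k}
  b2 li=∅ lo=∅
  b3 li={c,k} lo={a,c,k}
  b4 li={a,c} lo={a,c,k}
  b5 li={a,c,k} lo={k}
  b6 li={k} lo=∅

live-out(b0) = ["c"]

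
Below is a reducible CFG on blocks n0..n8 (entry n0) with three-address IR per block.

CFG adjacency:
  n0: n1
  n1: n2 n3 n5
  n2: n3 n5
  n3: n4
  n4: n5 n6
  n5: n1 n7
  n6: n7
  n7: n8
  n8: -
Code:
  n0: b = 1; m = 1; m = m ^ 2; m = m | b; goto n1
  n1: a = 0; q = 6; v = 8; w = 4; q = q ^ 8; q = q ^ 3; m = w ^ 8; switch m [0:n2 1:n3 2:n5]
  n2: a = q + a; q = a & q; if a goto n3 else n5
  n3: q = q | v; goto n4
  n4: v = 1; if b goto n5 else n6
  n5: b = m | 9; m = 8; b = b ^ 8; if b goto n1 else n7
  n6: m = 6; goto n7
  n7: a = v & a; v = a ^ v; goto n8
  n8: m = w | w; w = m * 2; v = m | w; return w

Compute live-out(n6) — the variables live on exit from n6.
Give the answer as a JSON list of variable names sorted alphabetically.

Answer: ["a", "v", "w"]

Working:
Per-block:
  n0: def={b,m} ue=∅
  n1: def={a,m,q,v,w} ue=∅
  n2: def={a,q} ue={a,q}
  n3: def={q} ue={q,v}
  n4: def={v} ue={b}
  n5: def={b,m} ue={m}
  n6: def={m} ue=∅
  n7: def={a,v} ue={a,v}
  n8: def={m,v,w} ue={w}

Backward fixpoint:
  n0: in=∅ out={b}
  n1: in={b} out={a,b,m,q,v,w}
  n2: in={a,b,m,q,v,w} out={a,b,m,q,v,w}
  n3: in={a,b,m,q,v,w} out={a,b,m,w}
  n4: in={a,b,m,w} out={a,m,v,w}
  n5: in={a,m,v,w} out={a,b,v,w}
  n6: in={a,v,w} out={a,v,w}
  n7: in={a,v,w} out={w}
  n8: in={w} out=∅

live-out(n6) = ["a", "v", "w"]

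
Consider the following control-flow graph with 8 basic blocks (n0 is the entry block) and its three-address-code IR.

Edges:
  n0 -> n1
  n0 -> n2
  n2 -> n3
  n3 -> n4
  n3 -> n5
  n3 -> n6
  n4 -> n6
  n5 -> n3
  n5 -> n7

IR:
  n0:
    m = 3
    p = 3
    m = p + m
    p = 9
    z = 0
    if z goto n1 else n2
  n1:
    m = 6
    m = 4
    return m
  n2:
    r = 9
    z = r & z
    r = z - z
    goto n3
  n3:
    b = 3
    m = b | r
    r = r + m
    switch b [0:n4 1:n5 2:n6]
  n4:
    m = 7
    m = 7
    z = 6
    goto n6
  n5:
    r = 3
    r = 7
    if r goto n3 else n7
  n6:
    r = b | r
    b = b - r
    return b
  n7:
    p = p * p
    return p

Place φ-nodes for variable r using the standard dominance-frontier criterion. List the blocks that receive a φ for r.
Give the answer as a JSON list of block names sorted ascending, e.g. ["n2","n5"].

idom tree: n1←n0 n2←n0 n3←n2 n4←n3 n5←n3 n6←n3 n7←n5
Dom at joins:
  n3: preds {n2,n5}: {n0,n2} ∩ {n0,n2,n3,n5} = {n0,n2}; idom=n2
  n6: preds {n3,n4}: {n0,n2,n3} ∩ {n0,n2,n3,n4} = {n0,n2,n3}; idom=n3

DF walk-up:
  n3←n2: walk · to n2
  n3←n5: walk n5→n3 to n2
  n6←n3: walk · to n3
  n6←n4: walk n4 to n3
  n0 → ∅
  n1 → ∅
  n2 → ∅
  n3 → {n3}
  n4 → {n6}
  n5 → {n3}
  n6 → ∅
  n7 → ∅

φ for r: defs {n2,n3,n5,n6}
  DF⁺ = {n3}

Answer: ["n3"]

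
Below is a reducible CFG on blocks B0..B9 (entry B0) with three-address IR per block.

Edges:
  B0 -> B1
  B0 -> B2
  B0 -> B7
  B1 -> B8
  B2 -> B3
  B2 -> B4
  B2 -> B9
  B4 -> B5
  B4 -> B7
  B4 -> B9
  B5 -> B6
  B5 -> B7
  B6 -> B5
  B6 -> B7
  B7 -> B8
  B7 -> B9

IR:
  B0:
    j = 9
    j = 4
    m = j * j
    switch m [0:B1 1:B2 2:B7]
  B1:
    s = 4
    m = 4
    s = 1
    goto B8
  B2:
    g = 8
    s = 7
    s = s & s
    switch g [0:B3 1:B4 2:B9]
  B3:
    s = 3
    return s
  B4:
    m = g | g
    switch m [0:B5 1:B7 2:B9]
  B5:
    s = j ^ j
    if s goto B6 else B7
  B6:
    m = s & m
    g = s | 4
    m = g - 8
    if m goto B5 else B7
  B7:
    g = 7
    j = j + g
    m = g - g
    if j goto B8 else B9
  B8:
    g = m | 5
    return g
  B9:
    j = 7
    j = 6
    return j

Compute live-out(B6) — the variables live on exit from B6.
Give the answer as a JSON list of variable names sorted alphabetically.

Block summaries:
  B0 def {j,m} use ∅
  B1 def {m,s} use ∅
  B2 def {g,s} use ∅
  B3 def {s} use ∅
  B4 def {m} use {g}
  B5 def {s} use {j}
  B6 def {g,m} use {m,s}
  B7 def {g,j,m} use {j}
  B8 def {g} use {m}
  B9 def {j} use ∅

Backward fixpoint:
  B0: in=∅ out={j}
  B1: in=∅ out={m}
  B2: in={j} out={g,j}
  B3: in=∅ out=∅
  B4: in={g,j} out={j,m}
  B5: in={j,m} out={j,m,s}
  B6: in={j,m,s} out={j,m}
  B7: in={j} out={m}
  B8: in={m} out=∅
  B9: in=∅ out=∅

live-out(B6) = ["j", "m"]

Answer: ["j", "m"]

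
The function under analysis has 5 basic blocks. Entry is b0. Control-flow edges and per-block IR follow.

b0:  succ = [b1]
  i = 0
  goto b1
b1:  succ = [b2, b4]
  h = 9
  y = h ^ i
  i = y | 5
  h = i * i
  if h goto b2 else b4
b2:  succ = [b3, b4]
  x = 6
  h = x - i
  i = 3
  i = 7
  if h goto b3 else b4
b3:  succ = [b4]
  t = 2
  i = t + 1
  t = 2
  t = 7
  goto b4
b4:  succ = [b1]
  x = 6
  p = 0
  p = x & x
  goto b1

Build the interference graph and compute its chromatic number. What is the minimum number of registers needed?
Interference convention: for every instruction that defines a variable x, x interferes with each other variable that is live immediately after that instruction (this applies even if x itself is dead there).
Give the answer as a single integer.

Answer: 3

Derivation:
def/use:
  b0 def {i} use ∅
  b1 def {h,i,y} use {i}
  b2 def {h,i,x} use {i}
  b3 def {i,t} use ∅
  b4 def {p,x} use ∅

Backward fixpoint:
  b0: in=∅ out={i}
  b1: in={i} out={i}
  b2: in={i} out={i}
  b3: in=∅ out={i}
  b4: in={i} out={i}

Interfere edges:
  h: {i}
  i: {h,p,t,x}
  p: {i,x}
  t: {i}
  x: {i,p}
  y: ∅

Registers:
  lower bound: {i,p,x} mutually conflict ⇒ χ ≥ 3
  3-colouring: r0={i,y}  r1={h,p,t}  r2={x}
  χ = 3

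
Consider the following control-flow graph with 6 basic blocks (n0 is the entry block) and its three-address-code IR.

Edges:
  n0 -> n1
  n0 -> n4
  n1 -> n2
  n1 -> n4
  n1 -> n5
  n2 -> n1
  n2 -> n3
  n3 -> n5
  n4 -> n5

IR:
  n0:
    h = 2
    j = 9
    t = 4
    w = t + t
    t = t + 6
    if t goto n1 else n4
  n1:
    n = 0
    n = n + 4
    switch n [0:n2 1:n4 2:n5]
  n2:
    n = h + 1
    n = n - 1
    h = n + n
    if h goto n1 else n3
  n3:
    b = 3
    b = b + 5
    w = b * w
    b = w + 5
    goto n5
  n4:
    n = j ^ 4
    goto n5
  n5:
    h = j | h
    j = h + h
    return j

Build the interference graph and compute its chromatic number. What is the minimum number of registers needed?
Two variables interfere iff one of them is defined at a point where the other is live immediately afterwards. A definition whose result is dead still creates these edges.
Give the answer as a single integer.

Answer: 4

Working:
Block summaries:
  n0: def={h,j,t,w} ue=∅
  n1: def={n} ue=∅
  n2: def={h,n} ue={h}
  n3: def={b,w} ue={w}
  n4: def={n} ue={j}
  n5: def={h,j} ue={h,j}

Backward fixpoint:
  live n0: ∅→{h,j,w}
  live n1: {h,j,w}→{h,j,w}
  live n2: {h,j,w}→{h,j,w}
  live n3: {h,j,w}→{h,j}
  live n4: {h,j}→{h,j}
  live n5: {h,j}→∅

Interfere edges:
  b: {h,j,w}
  h: {b,j,n,t,w}
  j: {b,h,n,t,w}
  n: {h,j,w}
  t: {h,j,w}
  w: {b,h,j,n,t}

Colouring:
  clique {b,h,j,w} ⇒ need ≥ 4
  assign b→c3 h→c0 j→c1 n→c3 t→c3 w→c2 — no edge inside a register ⇒ χ ≤ 4
  χ = 4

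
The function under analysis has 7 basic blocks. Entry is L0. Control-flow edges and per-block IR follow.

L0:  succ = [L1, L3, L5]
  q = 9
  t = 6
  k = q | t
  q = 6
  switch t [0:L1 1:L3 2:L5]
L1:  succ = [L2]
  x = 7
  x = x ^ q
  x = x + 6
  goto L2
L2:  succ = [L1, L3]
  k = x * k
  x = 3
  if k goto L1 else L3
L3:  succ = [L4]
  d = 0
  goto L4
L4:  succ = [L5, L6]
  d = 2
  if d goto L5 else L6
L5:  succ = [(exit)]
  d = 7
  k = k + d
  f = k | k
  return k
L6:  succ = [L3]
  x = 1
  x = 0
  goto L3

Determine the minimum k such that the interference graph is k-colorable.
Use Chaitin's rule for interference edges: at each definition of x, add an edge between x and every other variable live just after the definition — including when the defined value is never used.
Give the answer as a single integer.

def/use:
  L0: def={k,q,t} ue=∅
  L1: def={x} ue={q}
  L2: def={k,x} ue={k,x}
  L3: def={d} ue=∅
  L4: def={d} ue=∅
  L5: def={d,f,k} ue={k}
  L6: def={x} ue=∅

Liveness:
  L0: in=∅ out={k,q}
  L1: in={k,q} out={k,q,x}
  L2: in={k,q,x} out={k,q}
  L3: in={k} out={k}
  L4: in={k} out={k}
  L5: in={k} out=∅
  L6: in={k} out={k}

Interference:
  d↔{k}
  f↔{k}
  k↔{d,f,q,t,x}
  q↔{k,t,x}
  t↔{k,q}
  x↔{k,q}

Chromatic number:
  lower bound: {k,q,t} mutually conflict ⇒ χ ≥ 3
  3-colouring: c0={k}  c1={d,f,q}  c2={t,x}
  χ = 3

Answer: 3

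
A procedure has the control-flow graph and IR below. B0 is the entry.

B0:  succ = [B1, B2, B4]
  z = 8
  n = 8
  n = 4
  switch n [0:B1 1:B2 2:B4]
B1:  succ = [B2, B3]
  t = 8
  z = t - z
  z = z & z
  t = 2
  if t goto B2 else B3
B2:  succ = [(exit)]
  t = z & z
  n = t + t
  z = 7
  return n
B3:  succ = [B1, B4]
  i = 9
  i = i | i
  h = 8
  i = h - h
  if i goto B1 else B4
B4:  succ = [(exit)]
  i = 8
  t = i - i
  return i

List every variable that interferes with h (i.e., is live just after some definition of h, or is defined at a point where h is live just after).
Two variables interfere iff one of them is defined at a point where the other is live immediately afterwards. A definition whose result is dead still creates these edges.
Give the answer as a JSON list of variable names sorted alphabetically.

def/use:
  B0: def={n,z} ue=∅
  B1: def={t,z} ue={z}
  B2: def={n,t,z} ue={z}
  B3: def={h,i} ue=∅
  B4: def={i,t} ue=∅

Live sets:
  live B0: ∅→{z}
  live B1: {z}→{z}
  live B2: {z}→∅
  live B3: {z}→{z}
  live B4: ∅→∅

Interference:
  h: {z}
  i: {t,z}
  n: {z}
  t: {i,z}
  z: {h,i,n,t}

N(h) = ["z"]

Answer: ["z"]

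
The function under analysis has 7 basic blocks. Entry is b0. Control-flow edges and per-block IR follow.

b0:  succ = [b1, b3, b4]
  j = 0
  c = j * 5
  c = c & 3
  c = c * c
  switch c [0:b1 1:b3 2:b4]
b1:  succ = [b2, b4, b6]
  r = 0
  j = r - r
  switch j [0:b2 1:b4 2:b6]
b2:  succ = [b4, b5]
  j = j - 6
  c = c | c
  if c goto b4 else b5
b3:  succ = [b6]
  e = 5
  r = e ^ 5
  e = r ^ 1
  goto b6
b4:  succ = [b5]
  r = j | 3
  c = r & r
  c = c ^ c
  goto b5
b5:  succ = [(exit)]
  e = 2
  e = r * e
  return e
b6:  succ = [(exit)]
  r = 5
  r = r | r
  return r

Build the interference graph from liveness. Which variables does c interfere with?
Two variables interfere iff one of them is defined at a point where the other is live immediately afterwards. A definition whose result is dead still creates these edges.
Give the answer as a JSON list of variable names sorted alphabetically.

Answer: ["j", "r"]

Analysis:
def/use:
  b0: {c,j} / ∅
  b1: {j,r} / ∅
  b2: {c,j} / {c,j}
  b3: {e,r} / ∅
  b4: {c,r} / {j}
  b5: {e} / {r}
  b6: {r} / ∅

Live sets:
  b0 li=∅ lo={c,j}
  b1 li={c} lo={c,j,r}
  b2 li={c,j,r} lo={j,r}
  b3 li=∅ lo=∅
  b4 li={j} lo={r}
  b5 li={r} lo=∅
  b6 li=∅ lo=∅

Interfere edges:
  c↔{j,r}
  e↔{r}
  j↔{c,r}
  r↔{c,e,j}

N(c) = ["j", "r"]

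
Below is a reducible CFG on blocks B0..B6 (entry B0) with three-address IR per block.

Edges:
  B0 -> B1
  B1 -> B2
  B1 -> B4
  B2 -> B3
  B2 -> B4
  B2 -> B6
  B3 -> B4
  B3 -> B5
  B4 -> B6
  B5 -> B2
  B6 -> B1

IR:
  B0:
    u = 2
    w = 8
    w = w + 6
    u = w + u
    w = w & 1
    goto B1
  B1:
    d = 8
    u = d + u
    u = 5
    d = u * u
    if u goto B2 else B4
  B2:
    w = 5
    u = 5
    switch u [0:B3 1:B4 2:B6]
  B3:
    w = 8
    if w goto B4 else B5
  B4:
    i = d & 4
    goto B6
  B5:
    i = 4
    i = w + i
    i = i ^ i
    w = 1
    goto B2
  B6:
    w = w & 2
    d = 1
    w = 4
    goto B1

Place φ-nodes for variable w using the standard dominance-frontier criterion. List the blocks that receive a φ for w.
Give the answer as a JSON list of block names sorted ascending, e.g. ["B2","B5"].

idom tree: B1←B0 B2←B1 B3←B2 B4←B1 B5←B3 B6←B1
Dom∩ at merges:
  B1: preds {B0,B6}: {B0} ∩ {B0,B1,B6} = {B0}; idom=B0
  B2: preds {B1,B5}: {B0,B1} ∩ {B0,B1,B2,B3,B5} = {B0,B1}; idom=B1
  B4: preds {B1,B2,B3}: {B0,B1} ∩ {B0,B1,B2} ∩ {B0,B1,B2,B3} = {B0,B1}; idom=B1
  B6: preds {B2,B4}: {B0,B1,B2} ∩ {B0,B1,B4} = {B0,B1}; idom=B1

Frontier:
  B1←B0: walk · to B0
  B1←B6: walk B6→B1 to B0
  B2←B1: walk · to B1
  B2←B5: walk B5→B3→B2 to B1
  B4←B1: walk · to B1
  B4←B2: walk B2 to B1
  B4←B3: walk B3→B2 to B1
  B6←B2: walk B2 to B1
  B6←B4: walk B4 to B1
  B0 → ∅
  B1 → {B1}
  B2 → {B2,B4,B6}
  B3 → {B2,B4}
  B4 → {B6}
  B5 → {B2}
  B6 → {B1}

φ for w: defs {B0,B2,B3,B5,B6}
  DF⁺ = {B1,B2,B4,B6}

Answer: ["B1", "B2", "B4", "B6"]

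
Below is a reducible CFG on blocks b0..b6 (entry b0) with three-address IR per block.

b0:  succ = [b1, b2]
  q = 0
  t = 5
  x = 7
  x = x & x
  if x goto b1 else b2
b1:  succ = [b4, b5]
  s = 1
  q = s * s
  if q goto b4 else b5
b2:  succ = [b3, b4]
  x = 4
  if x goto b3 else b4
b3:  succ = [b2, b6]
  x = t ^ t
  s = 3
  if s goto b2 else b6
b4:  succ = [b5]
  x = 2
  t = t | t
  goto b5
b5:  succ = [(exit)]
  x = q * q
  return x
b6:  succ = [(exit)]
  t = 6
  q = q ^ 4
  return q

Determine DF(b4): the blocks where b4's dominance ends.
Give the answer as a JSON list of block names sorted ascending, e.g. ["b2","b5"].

Answer: ["b5"]

Working:
idom tree: b1←b0 b2←b0 b3←b2 b4←b0 b5←b0 b6←b3
Dom at joins:
  b2: preds {b0,b3}: {b0} ∩ {b0,b2,b3} = {b0}; idom=b0
  b4: preds {b1,b2}: {b0,b1} ∩ {b0,b2} = {b0}; idom=b0
  b5: preds {b1,b4}: {b0,b1} ∩ {b0,b4} = {b0}; idom=b0

DF walk-up:
  join b2 pred b0: · stop@b0
  join b2 pred b3: b3→b2 stop@b0
  join b4 pred b1: b1 stop@b0
  join b4 pred b2: b2 stop@b0
  join b5 pred b1: b1 stop@b0
  join b5 pred b4: b4 stop@b0
  DF(b0)=∅
  DF(b1)={b4,b5}
  DF(b2)={b2,b4}
  DF(b3)={b2}
  DF(b4)={b5}
  DF(b5)=∅
  DF(b6)=∅

DF(b4) = ["b5"]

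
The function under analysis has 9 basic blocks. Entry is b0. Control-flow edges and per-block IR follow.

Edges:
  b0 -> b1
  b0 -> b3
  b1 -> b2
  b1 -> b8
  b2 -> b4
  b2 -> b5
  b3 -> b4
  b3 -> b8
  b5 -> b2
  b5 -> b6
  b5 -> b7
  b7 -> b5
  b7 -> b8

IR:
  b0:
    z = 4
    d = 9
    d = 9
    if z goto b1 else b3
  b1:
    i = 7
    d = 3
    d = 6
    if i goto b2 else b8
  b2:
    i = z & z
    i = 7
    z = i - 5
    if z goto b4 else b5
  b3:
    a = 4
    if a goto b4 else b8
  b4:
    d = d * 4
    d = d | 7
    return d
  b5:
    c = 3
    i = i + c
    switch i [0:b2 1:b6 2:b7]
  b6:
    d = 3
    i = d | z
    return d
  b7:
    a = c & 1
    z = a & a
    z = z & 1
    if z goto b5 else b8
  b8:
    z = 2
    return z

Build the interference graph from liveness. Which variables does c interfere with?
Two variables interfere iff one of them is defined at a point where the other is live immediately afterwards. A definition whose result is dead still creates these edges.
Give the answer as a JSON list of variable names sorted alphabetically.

Answer: ["d", "i", "z"]

Derivation:
Per-block:
  b0 def {d,z} use ∅
  b1 def {d,i} use ∅
  b2 def {i,z} use {z}
  b3 def {a} use ∅
  b4 def {d} use {d}
  b5 def {c,i} use {i}
  b6 def {d,i} use {z}
  b7 def {a,z} use {c}
  b8 def {z} use ∅

Liveness:
  live b0: ∅→{d,z}
  live b1: {z}→{d,z}
  live b2: {d,z}→{d,i,z}
  live b3: {d}→{d}
  live b4: {d}→∅
  live b5: {d,i,z}→{c,d,i,z}
  live b6: {z}→∅
  live b7: {c,d,i}→{d,i,z}
  live b8: ∅→∅

Conflict graph:
  a↔{d,i}
  c↔{d,i,z}
  d↔{a,c,i,z}
  i↔{a,c,d,z}
  z↔{c,d,i}

N(c) = ["d", "i", "z"]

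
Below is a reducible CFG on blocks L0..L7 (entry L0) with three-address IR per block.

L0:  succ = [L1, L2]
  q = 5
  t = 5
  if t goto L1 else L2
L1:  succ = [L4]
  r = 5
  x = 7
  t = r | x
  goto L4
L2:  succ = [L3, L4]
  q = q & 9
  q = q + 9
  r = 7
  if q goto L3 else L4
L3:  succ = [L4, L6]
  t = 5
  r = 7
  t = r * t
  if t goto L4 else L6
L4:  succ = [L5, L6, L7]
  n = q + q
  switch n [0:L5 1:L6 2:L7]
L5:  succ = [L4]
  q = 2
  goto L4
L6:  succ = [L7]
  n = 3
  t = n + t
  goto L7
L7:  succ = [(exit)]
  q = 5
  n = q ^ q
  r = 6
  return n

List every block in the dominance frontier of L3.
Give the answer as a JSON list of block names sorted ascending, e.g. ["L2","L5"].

idom tree: L1←L0 L2←L0 L3←L2 L4←L0 L5←L4 L6←L0 L7←L0
Dom at joins:
  L4: preds {L1,L2,L3,L5}: {L0,L1} ∩ {L0,L2} ∩ {L0,L2,L3} ∩ {L0,L4,L5} = {L0}; idom=L0
  L6: preds {L3,L4}: {L0,L2,L3} ∩ {L0,L4} = {L0}; idom=L0
  L7: preds {L4,L6}: {L0,L4} ∩ {L0,L6} = {L0}; idom=L0

DF derivation:
  join L4 pred L1: L1 stop@L0
  join L4 pred L2: L2 stop@L0
  join L4 pred L3: L3→L2 stop@L0
  join L4 pred L5: L5→L4 stop@L0
  join L6 pred L3: L3→L2 stop@L0
  join L6 pred L4: L4 stop@L0
  join L7 pred L4: L4 stop@L0
  join L7 pred L6: L6 stop@L0
  DF(L0)=∅
  DF(L1)={L4}
  DF(L2)={L4,L6}
  DF(L3)={L4,L6}
  DF(L4)={L4,L6,L7}
  DF(L5)={L4}
  DF(L6)={L7}
  DF(L7)=∅

DF(L3) = ["L4", "L6"]

Answer: ["L4", "L6"]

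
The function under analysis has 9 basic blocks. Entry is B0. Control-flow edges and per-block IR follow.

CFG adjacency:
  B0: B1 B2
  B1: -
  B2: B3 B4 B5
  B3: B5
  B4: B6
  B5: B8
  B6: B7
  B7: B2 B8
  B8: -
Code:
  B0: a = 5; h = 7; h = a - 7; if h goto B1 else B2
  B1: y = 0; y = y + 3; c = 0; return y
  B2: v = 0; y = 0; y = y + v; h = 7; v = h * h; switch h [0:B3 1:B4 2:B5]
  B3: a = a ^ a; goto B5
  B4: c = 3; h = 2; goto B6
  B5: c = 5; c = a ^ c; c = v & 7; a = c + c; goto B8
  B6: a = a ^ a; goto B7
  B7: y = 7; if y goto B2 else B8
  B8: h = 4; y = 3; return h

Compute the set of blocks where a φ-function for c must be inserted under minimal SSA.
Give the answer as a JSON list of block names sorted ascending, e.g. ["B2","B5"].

idom tree: B1←B0 B2←B0 B3←B2 B4←B2 B5←B2 B6←B4 B7←B6 B8←B2
Dom at joins:
  B2: preds {B0,B7}: {B0} ∩ {B0,B2,B4,B6,B7} = {B0}; idom=B0
  B5: preds {B2,B3}: {B0,B2} ∩ {B0,B2,B3} = {B0,B2}; idom=B2
  B8: preds {B5,B7}: {B0,B2,B5} ∩ {B0,B2,B4,B6,B7} = {B0,B2}; idom=B2

DF walk-up:
  B2←B0: walk · to B0
  B2←B7: walk B7→B6→B4→B2 to B0
  B5←B2: walk · to B2
  B5←B3: walk B3 to B2
  B8←B5: walk B5 to B2
  B8←B7: walk B7→B6→B4 to B2
  B0: DF=∅
  B1: DF=∅
  B2: DF={B2}
  B3: DF={B5}
  B4: DF={B2,B8}
  B5: DF={B8}
  B6: DF={B2,B8}
  B7: DF={B2,B8}
  B8: DF=∅

φ for c: defs {B1,B4,B5}
  DF⁺ = {B2,B8}

Answer: ["B2", "B8"]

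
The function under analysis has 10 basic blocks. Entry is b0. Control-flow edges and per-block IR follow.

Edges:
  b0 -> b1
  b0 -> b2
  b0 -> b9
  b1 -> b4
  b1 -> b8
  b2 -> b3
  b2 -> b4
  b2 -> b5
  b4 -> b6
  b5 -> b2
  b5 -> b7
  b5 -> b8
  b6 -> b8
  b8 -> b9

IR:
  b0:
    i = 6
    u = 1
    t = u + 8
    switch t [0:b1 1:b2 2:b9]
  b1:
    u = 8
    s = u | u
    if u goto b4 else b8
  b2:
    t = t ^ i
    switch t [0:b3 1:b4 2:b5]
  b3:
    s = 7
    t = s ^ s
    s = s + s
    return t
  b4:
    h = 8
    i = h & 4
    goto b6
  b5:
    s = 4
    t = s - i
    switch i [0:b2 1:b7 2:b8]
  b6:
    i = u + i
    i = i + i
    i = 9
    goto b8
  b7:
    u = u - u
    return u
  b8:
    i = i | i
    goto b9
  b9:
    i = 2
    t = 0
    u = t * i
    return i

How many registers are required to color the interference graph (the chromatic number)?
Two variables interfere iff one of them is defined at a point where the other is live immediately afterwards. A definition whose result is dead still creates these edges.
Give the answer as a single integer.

Answer: 4

Derivation:
Per-block:
  b0: {i,t,u} / ∅
  b1: {s,u} / ∅
  b2: {t} / {i,t}
  b3: {s,t} / ∅
  b4: {h,i} / ∅
  b5: {s,t} / {i}
  b6: {i} / {i,u}
  b7: {u} / {u}
  b8: {i} / {i}
  b9: {i,t,u} / ∅

Liveness:
  b0 li=∅ lo={i,t,u}
  b1 li={i} lo={i,u}
  b2 li={i,t,u} lo={i,u}
  b3 li=∅ lo=∅
  b4 li={u} lo={i,u}
  b5 li={i,u} lo={i,t,u}
  b6 li={i,u} lo={i}
  b7 li={u} lo=∅
  b8 li={i} lo=∅
  b9 li=∅ lo=∅

Interfere edges:
  h — {u}
  i — {s,t,u}
  s — {i,t,u}
  t — {i,s,u}
  u — {h,i,s,t}

Colouring:
  lower bound: {i,s,t,u} mutually conflict ⇒ χ ≥ 4
  assign h→c1 i→c1 s→c2 t→c3 u→c0 — no edge inside a register ⇒ χ ≤ 4
  χ = 4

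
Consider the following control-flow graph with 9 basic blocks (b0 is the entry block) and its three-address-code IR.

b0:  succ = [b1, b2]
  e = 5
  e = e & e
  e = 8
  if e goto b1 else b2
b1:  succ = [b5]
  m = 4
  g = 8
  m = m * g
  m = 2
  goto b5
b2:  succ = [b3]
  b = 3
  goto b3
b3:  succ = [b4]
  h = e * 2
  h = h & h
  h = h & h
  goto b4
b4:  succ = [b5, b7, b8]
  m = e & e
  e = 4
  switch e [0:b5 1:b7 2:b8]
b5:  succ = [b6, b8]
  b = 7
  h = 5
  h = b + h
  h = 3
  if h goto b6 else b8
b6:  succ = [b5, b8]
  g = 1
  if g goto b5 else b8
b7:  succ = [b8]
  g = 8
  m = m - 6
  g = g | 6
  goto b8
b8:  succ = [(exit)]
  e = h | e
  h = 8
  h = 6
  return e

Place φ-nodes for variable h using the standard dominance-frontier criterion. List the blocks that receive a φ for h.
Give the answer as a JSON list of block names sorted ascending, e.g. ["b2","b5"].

idom tree: b1←b0 b2←b0 b3←b2 b4←b3 b5←b0 b6←b5 b7←b4 b8←b0
Dom at joins:
  b5: preds {b1,b4,b6}: {b0,b1} ∩ {b0,b2,b3,b4} ∩ {b0,b5,b6} = {b0}; idom=b0
  b8: preds {b4,b5,b6,b7}: {b0,b2,b3,b4} ∩ {b0,b5} ∩ {b0,b5,b6} ∩ {b0,b2,b3,b4,b7} = {b0}; idom=b0

Frontier:
  join b5 pred b1: b1 stop@b0
  join b5 pred b4: b4→b3→b2 stop@b0
  join b5 pred b6: b6→b5 stop@b0
  join b8 pred b4: b4→b3→b2 stop@b0
  join b8 pred b5: b5 stop@b0
  join b8 pred b6: b6→b5 stop@b0
  join b8 pred b7: b7→b4→b3→b2 stop@b0
  b0 → ∅
  b1 → {b5}
  b2 → {b5,b8}
  b3 → {b5,b8}
  b4 → {b5,b8}
  b5 → {b5,b8}
  b6 → {b5,b8}
  b7 → {b8}
  b8 → ∅

φ for h: defs {b3,b5,b8}
  DF⁺ = {b5,b8}

Answer: ["b5", "b8"]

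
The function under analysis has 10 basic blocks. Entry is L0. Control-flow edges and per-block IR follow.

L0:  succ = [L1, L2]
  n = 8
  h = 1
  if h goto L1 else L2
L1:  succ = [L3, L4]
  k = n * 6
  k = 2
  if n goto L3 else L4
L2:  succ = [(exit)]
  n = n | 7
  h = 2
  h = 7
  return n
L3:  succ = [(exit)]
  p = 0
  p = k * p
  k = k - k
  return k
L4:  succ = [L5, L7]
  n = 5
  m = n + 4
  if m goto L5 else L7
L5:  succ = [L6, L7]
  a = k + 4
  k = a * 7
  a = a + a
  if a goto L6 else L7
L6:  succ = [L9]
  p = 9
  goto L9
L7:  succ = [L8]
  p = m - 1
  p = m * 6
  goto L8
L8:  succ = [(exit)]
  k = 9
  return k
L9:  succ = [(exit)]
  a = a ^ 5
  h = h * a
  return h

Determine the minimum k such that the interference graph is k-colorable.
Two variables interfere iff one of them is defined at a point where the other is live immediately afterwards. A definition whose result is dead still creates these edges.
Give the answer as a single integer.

Answer: 5

Working:
Per-block:
  L0 def {h,n} use ∅
  L1 def {k} use {n}
  L2 def {h,n} use {n}
  L3 def {k,p} use {k}
  L4 def {m,n} use ∅
  L5 def {a,k} use {k}
  L6 def {p} use ∅
  L7 def {p} use {m}
  L8 def {k} use ∅
  L9 def {a,h} use {a,h}

Liveness:
  L0 li=∅ lo={h,n}
  L1 li={h,n} lo={h,k}
  L2 li={n} lo=∅
  L3 li={k} lo=∅
  L4 li={h,k} lo={h,k,m}
  L5 li={h,k,m} lo={a,h,m}
  L6 li={a,h} lo={a,h}
  L7 li={m} lo=∅
  L8 li=∅ lo=∅
  L9 li={a,h} lo=∅

Interference:
  a↔{h,k,m,p}
  h↔{a,k,m,n,p}
  k↔{a,h,m,n,p}
  m↔{a,h,k,p}
  n↔{h,k}
  p↔{a,h,k,m}

Registers:
  {a,h,k,m,p} pairwise interfere (5-clique) ⇒ χ ≥ 5
  5-colouring: c0={h}  c1={k}  c2={a,n}  c3={m}  c4={p}
  χ = 5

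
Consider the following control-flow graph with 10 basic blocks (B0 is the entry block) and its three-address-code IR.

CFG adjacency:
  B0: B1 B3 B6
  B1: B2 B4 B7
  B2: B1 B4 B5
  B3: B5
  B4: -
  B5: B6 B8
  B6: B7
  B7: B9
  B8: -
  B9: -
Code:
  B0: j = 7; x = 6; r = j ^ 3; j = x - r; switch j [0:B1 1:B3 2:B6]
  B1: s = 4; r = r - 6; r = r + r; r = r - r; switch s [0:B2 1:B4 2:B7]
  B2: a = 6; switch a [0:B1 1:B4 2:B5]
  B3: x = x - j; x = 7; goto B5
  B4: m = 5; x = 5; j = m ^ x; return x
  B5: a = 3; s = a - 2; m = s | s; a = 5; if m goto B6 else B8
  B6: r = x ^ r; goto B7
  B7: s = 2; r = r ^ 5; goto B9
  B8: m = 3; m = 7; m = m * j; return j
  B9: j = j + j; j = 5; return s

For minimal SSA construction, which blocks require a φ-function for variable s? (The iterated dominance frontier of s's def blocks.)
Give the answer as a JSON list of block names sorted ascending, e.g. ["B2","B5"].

Answer: ["B1", "B5", "B6", "B7"]

Analysis:
idom tree: B1←B0 B2←B1 B3←B0 B4←B1 B5←B0 B6←B0 B7←B0 B8←B5 B9←B7
Dom at joins:
  B1: preds {B0,B2}: {B0} ∩ {B0,B1,B2} = {B0}; idom=B0
  B4: preds {B1,B2}: {B0,B1} ∩ {B0,B1,B2} = {B0,B1}; idom=B1
  B5: preds {B2,B3}: {B0,B1,B2} ∩ {B0,B3} = {B0}; idom=B0
  B6: preds {B0,B5}: {B0} ∩ {B0,B5} = {B0}; idom=B0
  B7: preds {B1,B6}: {B0,B1} ∩ {B0,B6} = {B0}; idom=B0

DF walk-up:
  join B1 pred B0: · stop@B0
  join B1 pred B2: B2→B1 stop@B0
  join B4 pred B1: · stop@B1
  join B4 pred B2: B2 stop@B1
  join B5 pred B2: B2→B1 stop@B0
  join B5 pred B3: B3 stop@B0
  join B6 pred B0: · stop@B0
  join B6 pred B5: B5 stop@B0
  join B7 pred B1: B1 stop@B0
  join B7 pred B6: B6 stop@B0
  B0 → ∅
  B1 → {B1,B5,B7}
  B2 → {B1,B4,B5}
  B3 → {B5}
  B4 → ∅
  B5 → {B6}
  B6 → {B7}
  B7 → ∅
  B8 → ∅
  B9 → ∅

φ for s: defs {B1,B5,B7}
  DF⁺ = {B1,B5,B6,B7}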